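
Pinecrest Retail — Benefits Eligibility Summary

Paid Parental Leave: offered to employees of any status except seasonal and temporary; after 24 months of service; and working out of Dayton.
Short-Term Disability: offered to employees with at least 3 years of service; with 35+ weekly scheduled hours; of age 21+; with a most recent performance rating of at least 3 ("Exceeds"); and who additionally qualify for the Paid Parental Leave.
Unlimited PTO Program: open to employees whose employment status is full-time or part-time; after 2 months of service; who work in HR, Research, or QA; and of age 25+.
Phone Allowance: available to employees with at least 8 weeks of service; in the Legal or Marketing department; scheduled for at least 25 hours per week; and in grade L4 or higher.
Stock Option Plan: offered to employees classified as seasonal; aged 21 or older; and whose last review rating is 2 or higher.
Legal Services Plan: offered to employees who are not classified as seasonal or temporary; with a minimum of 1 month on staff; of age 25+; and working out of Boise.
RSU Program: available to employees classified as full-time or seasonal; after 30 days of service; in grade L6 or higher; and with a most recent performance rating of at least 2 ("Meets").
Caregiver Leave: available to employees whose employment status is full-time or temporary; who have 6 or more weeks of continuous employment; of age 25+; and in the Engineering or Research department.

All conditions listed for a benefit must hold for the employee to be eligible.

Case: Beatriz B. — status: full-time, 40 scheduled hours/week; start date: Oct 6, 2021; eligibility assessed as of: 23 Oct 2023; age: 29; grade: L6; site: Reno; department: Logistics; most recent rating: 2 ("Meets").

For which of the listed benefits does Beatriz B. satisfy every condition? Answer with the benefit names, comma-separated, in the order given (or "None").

RSU Program

Service from Oct 6, 2021 to 23 Oct 2023: 747 days.
Paid Parental Leave — status full-time ✓ (not excluded); service 747 days ≥ 24 months (≈720 days) ✓; site Reno ✗ (not Dayton) → not eligible.
Short-Term Disability — service 747 days < 3 years (≈1095 days) ✗ → not eligible.
Unlimited PTO Program — status full-time ✓; service 747 days ≥ 2 months (≈60 days) ✓; dept Logistics ✗ → not eligible.
Phone Allowance — service 747 days ≥ 8 weeks (≈56 days) ✓; dept Logistics ✗ → not eligible.
Stock Option Plan — status full-time ✗ (requires seasonal) → not eligible.
Legal Services Plan — status full-time ✓ (not excluded); service 747 days ≥ 1 month (≈30 days) ✓; age 29 ≥ 25 ✓; site Reno ✗ (not Boise) → not eligible.
RSU Program — status full-time ✓; service 747 days ≥ 30 days ✓; grade L6 ≥ L6 ✓; rating 2 ≥ 2 ✓ → eligible.
Caregiver Leave — status full-time ✓; service 747 days ≥ 6 weeks (≈42 days) ✓; age 29 ≥ 25 ✓; dept Logistics ✗ → not eligible.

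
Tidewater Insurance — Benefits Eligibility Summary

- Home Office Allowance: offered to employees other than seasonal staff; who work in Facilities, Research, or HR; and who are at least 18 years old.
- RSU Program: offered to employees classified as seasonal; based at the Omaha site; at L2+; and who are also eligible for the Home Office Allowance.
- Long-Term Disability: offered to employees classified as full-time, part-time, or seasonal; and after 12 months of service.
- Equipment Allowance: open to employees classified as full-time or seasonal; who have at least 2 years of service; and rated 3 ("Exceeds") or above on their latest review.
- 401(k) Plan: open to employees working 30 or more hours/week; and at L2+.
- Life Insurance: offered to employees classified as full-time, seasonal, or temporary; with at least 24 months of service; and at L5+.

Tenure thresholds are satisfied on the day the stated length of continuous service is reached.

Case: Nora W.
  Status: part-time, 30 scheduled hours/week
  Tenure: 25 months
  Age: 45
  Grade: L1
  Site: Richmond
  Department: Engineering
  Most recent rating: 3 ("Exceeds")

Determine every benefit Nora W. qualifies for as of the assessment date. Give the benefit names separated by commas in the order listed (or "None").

Long-Term Disability

Home Office Allowance — status part-time ✓ (not excluded); dept Engineering ✗ → not eligible.
RSU Program — status part-time ✗ (requires seasonal) → not eligible.
Long-Term Disability — status part-time ✓; service 25 months ≥ 12 months ✓ → eligible.
Equipment Allowance — status part-time ✗ (requires full-time or seasonal) → not eligible.
401(k) Plan — 30 hrs/wk ≥ 30 ✓; grade L1 < L2 ✗ → not eligible.
Life Insurance — status part-time ✗ (requires full-time, seasonal, or temporary) → not eligible.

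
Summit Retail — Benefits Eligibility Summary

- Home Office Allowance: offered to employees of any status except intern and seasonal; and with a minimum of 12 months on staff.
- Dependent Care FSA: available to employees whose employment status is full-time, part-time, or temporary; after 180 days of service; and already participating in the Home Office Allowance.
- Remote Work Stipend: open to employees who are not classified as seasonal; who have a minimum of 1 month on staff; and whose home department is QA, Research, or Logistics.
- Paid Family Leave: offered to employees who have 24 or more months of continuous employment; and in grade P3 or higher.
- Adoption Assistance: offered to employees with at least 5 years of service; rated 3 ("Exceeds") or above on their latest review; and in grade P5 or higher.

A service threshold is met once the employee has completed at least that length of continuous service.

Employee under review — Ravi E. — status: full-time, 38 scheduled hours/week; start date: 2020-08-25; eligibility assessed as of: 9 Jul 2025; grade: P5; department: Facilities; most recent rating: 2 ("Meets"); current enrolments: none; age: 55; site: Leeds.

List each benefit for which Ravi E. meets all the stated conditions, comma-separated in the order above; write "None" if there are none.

Home Office Allowance, Paid Family Leave

Service from 2020-08-25 to 9 Jul 2025: 1779 days.
Home Office Allowance — status full-time ✓ (not excluded); service 1779 days ≥ 12 months (≈360 days) ✓ → eligible.
Dependent Care FSA — status full-time ✓; service 1779 days ≥ 180 days ✓; not enrolled in Home Office Allowance ✗ → not eligible.
Remote Work Stipend — status full-time ✓ (not excluded); service 1779 days ≥ 1 month (≈30 days) ✓; dept Facilities ✗ → not eligible.
Paid Family Leave — service 1779 days ≥ 24 months (≈720 days) ✓; grade P5 ≥ P3 ✓ → eligible.
Adoption Assistance — service 1779 days < 5 years (≈1825 days) ✗ → not eligible.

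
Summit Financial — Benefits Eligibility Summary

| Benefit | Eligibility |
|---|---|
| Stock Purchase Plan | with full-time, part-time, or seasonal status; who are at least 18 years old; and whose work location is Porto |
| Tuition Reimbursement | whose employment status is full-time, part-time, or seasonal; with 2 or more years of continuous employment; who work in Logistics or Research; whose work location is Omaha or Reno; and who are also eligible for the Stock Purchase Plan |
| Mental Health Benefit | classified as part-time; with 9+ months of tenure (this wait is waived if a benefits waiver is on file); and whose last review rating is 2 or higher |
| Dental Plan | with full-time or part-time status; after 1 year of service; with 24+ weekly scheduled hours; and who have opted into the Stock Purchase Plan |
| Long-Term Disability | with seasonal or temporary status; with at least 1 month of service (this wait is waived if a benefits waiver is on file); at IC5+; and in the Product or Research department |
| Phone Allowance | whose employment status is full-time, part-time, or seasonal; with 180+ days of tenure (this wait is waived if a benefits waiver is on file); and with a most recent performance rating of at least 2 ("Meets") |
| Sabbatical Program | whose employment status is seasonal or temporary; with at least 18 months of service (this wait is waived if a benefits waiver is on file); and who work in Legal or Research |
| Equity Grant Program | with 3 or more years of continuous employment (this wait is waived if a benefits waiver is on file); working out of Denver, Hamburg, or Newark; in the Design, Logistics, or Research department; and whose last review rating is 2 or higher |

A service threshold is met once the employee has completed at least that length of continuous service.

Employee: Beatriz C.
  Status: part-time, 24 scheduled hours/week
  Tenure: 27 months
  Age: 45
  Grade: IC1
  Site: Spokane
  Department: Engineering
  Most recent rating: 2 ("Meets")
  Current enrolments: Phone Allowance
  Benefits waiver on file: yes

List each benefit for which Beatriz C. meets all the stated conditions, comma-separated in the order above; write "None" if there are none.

Mental Health Benefit, Phone Allowance

Stock Purchase Plan — status part-time ✓; age 45 ≥ 18 ✓; site Spokane ✗ (not Porto) → not eligible.
Tuition Reimbursement — status part-time ✓; service 27 months ≥ 2 years (≈730 days) ✓; dept Engineering ✗ → not eligible.
Mental Health Benefit — status part-time ✓; benefits waiver on file ✓; rating 2 ≥ 2 ✓ → eligible.
Dental Plan — status part-time ✓; service 27 months ≥ 1 year (≈365 days) ✓; 24 hrs/wk ≥ 24 ✓; not enrolled in Stock Purchase Plan ✗ → not eligible.
Long-Term Disability — status part-time ✗ (requires seasonal or temporary) → not eligible.
Phone Allowance — status part-time ✓; benefits waiver on file ✓; rating 2 ≥ 2 ✓ → eligible.
Sabbatical Program — status part-time ✗ (requires seasonal or temporary) → not eligible.
Equity Grant Program — benefits waiver on file ✓; site Spokane ✗ (not Denver, Hamburg, or Newark) → not eligible.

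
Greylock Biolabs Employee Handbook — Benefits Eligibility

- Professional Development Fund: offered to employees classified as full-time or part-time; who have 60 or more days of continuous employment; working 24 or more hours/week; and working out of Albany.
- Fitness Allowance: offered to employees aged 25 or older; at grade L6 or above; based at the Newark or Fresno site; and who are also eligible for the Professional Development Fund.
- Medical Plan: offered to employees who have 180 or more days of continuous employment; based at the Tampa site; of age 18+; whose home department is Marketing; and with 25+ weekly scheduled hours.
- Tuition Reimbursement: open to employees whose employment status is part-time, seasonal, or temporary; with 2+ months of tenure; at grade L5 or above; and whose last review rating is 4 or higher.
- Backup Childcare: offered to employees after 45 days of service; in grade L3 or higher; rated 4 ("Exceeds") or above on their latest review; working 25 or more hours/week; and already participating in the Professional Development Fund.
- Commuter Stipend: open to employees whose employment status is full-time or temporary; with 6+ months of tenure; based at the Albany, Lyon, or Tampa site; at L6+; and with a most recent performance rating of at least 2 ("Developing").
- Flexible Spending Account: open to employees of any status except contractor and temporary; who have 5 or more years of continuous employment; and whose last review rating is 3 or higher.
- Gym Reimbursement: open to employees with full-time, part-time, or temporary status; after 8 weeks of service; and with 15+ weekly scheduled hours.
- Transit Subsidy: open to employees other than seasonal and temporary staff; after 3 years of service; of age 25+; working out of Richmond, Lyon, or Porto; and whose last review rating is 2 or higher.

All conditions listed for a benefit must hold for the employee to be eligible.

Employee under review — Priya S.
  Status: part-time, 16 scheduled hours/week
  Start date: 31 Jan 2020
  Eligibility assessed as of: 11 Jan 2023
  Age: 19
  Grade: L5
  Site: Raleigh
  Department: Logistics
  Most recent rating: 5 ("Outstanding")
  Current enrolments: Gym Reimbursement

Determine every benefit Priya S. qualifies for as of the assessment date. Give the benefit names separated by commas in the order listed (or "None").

Tuition Reimbursement, Gym Reimbursement

Service from 31 Jan 2020 to 11 Jan 2023: 1076 days.
Professional Development Fund — status part-time ✓; service 1076 days ≥ 60 days ✓; 16 hrs/wk < 24 ✗ → not eligible.
Fitness Allowance — age 19 < 25 ✗ → not eligible.
Medical Plan — service 1076 days ≥ 180 days ✓; site Raleigh ✗ (not Tampa) → not eligible.
Tuition Reimbursement — status part-time ✓; service 1076 days ≥ 2 months (≈60 days) ✓; grade L5 ≥ L5 ✓; rating 5 ≥ 4 ✓ → eligible.
Backup Childcare — service 1076 days ≥ 45 days ✓; grade L5 ≥ L3 ✓; rating 5 ≥ 4 ✓; 16 hrs/wk < 25 ✗ → not eligible.
Commuter Stipend — status part-time ✗ (requires full-time or temporary) → not eligible.
Flexible Spending Account — status part-time ✓ (not excluded); service 1076 days < 5 years (≈1825 days) ✗ → not eligible.
Gym Reimbursement — status part-time ✓; service 1076 days ≥ 8 weeks (≈56 days) ✓; 16 hrs/wk ≥ 15 ✓ → eligible.
Transit Subsidy — status part-time ✓ (not excluded); service 1076 days < 3 years (≈1095 days) ✗ → not eligible.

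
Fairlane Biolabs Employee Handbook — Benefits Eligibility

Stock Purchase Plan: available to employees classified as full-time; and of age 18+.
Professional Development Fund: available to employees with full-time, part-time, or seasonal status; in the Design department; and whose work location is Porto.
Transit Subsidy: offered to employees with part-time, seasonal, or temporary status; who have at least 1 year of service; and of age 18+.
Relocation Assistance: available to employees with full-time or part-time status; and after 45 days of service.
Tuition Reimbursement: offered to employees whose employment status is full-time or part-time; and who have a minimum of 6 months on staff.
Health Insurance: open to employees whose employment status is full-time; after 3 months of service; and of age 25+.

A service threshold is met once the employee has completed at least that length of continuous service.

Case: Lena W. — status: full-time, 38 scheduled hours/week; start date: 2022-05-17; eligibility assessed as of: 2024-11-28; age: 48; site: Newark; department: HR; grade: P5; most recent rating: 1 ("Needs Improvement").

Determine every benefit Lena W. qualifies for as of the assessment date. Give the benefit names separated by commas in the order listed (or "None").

Stock Purchase Plan, Relocation Assistance, Tuition Reimbursement, Health Insurance

Service from 2022-05-17 to 2024-11-28: 926 days.
Stock Purchase Plan — status full-time ✓; age 48 ≥ 18 ✓ → eligible.
Professional Development Fund — status full-time ✓; dept HR ✗ → not eligible.
Transit Subsidy — status full-time ✗ (requires part-time, seasonal, or temporary) → not eligible.
Relocation Assistance — status full-time ✓; service 926 days ≥ 45 days ✓ → eligible.
Tuition Reimbursement — status full-time ✓; service 926 days ≥ 6 months (≈180 days) ✓ → eligible.
Health Insurance — status full-time ✓; service 926 days ≥ 3 months (≈90 days) ✓; age 48 ≥ 25 ✓ → eligible.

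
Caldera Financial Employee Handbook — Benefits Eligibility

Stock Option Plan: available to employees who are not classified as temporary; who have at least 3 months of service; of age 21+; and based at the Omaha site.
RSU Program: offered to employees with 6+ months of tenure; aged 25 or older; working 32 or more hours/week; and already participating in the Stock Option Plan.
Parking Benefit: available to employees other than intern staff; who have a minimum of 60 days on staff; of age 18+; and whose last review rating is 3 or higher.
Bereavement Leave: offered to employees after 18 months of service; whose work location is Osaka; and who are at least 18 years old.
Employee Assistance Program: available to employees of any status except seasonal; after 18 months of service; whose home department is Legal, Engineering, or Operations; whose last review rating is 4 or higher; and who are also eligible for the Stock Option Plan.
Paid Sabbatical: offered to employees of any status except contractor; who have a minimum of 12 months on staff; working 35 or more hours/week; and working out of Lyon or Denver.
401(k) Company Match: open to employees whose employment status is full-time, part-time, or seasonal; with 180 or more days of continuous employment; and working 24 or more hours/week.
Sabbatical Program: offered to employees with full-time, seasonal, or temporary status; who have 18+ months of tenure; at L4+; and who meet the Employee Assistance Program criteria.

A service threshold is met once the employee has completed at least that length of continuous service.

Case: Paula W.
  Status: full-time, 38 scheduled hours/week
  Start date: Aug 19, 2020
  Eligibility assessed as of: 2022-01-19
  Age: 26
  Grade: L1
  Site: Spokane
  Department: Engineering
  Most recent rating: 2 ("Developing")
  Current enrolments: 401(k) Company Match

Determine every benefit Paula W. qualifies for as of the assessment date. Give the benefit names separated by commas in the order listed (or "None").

401(k) Company Match

Service from Aug 19, 2020 to 2022-01-19: 518 days.
Stock Option Plan — status full-time ✓ (not excluded); service 518 days ≥ 3 months (≈90 days) ✓; age 26 ≥ 21 ✓; site Spokane ✗ (not Omaha) → not eligible.
RSU Program — service 518 days ≥ 6 months (≈180 days) ✓; age 26 ≥ 25 ✓; 38 hrs/wk ≥ 32 ✓; not enrolled in Stock Option Plan ✗ → not eligible.
Parking Benefit — status full-time ✓ (not excluded); service 518 days ≥ 60 days ✓; age 26 ≥ 18 ✓; rating 2 < 3 ✗ → not eligible.
Bereavement Leave — service 518 days < 18 months (≈540 days) ✗ → not eligible.
Employee Assistance Program — status full-time ✓ (not excluded); service 518 days < 18 months (≈540 days) ✗ → not eligible.
Paid Sabbatical — status full-time ✓ (not excluded); service 518 days ≥ 12 months (≈360 days) ✓; 38 hrs/wk ≥ 35 ✓; site Spokane ✗ (not Lyon or Denver) → not eligible.
401(k) Company Match — status full-time ✓; service 518 days ≥ 180 days ✓; 38 hrs/wk ≥ 24 ✓ → eligible.
Sabbatical Program — status full-time ✓; service 518 days < 18 months (≈540 days) ✗ → not eligible.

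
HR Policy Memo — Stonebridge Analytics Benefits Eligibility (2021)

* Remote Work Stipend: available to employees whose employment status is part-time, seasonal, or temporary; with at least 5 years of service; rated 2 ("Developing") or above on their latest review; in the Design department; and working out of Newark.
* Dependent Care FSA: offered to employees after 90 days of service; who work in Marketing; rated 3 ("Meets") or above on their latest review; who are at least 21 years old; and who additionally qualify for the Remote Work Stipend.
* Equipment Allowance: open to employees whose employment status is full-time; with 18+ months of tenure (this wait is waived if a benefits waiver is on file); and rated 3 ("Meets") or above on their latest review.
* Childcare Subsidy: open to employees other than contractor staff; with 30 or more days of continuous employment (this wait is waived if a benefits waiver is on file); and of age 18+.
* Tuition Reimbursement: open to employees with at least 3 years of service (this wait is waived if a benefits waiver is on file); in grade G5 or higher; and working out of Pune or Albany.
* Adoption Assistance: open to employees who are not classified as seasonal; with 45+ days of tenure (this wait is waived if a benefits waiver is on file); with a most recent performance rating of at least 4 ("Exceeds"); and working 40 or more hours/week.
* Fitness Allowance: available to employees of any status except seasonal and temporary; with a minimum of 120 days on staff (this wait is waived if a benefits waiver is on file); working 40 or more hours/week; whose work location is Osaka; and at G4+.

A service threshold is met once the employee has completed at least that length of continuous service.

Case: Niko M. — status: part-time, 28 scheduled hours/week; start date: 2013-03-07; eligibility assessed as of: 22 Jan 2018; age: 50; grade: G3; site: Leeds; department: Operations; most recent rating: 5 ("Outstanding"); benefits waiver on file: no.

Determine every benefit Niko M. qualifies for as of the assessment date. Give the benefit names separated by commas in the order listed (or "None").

Service from 2013-03-07 to 22 Jan 2018: 1782 days.
Remote Work Stipend — status part-time ✓; service 1782 days < 5 years (≈1825 days) ✗ → not eligible.
Dependent Care FSA — service 1782 days ≥ 90 days ✓; dept Operations ✗ → not eligible.
Equipment Allowance — status part-time ✗ (requires full-time) → not eligible.
Childcare Subsidy — status part-time ✓ (not excluded); no waiver, service 1782 days ≥ 30 days ✓; age 50 ≥ 18 ✓ → eligible.
Tuition Reimbursement — no waiver, service 1782 days ≥ 3 years (≈1095 days) ✓; grade G3 < G5 ✗ → not eligible.
Adoption Assistance — status part-time ✓ (not excluded); no waiver, service 1782 days ≥ 45 days ✓; rating 5 ≥ 4 ✓; 28 hrs/wk < 40 ✗ → not eligible.
Fitness Allowance — status part-time ✓ (not excluded); no waiver, service 1782 days ≥ 120 days ✓; 28 hrs/wk < 40 ✗ → not eligible.

Childcare Subsidy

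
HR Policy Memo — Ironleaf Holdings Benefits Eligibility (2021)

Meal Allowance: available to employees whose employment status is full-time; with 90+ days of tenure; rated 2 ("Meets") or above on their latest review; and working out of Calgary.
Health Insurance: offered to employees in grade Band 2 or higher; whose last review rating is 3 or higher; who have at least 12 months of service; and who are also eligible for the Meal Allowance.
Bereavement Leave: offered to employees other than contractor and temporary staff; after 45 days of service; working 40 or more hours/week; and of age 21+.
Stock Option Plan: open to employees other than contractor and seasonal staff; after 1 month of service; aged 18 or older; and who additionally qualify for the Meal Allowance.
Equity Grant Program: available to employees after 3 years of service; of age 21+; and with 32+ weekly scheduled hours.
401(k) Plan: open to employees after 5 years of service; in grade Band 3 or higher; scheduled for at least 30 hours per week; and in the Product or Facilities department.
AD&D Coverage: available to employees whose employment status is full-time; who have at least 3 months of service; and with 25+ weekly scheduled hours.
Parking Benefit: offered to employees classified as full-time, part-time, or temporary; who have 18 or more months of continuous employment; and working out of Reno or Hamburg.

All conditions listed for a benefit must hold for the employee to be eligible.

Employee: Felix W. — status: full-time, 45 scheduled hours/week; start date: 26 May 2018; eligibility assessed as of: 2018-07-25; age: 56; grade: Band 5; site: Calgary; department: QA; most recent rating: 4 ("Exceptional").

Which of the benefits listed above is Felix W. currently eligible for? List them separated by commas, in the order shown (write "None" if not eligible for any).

Service from 26 May 2018 to 2018-07-25: 60 days.
Meal Allowance — status full-time ✓; service 60 days < 90 days ✗ → not eligible.
Health Insurance — grade Band 5 ≥ Band 2 ✓; rating 4 ≥ 3 ✓; service 60 days < 12 months (≈360 days) ✗ → not eligible.
Bereavement Leave — status full-time ✓ (not excluded); service 60 days ≥ 45 days ✓; 45 hrs/wk ≥ 40 ✓; age 56 ≥ 21 ✓ → eligible.
Stock Option Plan — status full-time ✓ (not excluded); service 60 days ≥ 1 month (≈30 days) ✓; age 56 ≥ 18 ✓; not eligible for Meal Allowance ✗ → not eligible.
Equity Grant Program — service 60 days < 3 years (≈1095 days) ✗ → not eligible.
401(k) Plan — service 60 days < 5 years (≈1825 days) ✗ → not eligible.
AD&D Coverage — status full-time ✓; service 60 days < 3 months (≈90 days) ✗ → not eligible.
Parking Benefit — status full-time ✓; service 60 days < 18 months (≈540 days) ✗ → not eligible.

Bereavement Leave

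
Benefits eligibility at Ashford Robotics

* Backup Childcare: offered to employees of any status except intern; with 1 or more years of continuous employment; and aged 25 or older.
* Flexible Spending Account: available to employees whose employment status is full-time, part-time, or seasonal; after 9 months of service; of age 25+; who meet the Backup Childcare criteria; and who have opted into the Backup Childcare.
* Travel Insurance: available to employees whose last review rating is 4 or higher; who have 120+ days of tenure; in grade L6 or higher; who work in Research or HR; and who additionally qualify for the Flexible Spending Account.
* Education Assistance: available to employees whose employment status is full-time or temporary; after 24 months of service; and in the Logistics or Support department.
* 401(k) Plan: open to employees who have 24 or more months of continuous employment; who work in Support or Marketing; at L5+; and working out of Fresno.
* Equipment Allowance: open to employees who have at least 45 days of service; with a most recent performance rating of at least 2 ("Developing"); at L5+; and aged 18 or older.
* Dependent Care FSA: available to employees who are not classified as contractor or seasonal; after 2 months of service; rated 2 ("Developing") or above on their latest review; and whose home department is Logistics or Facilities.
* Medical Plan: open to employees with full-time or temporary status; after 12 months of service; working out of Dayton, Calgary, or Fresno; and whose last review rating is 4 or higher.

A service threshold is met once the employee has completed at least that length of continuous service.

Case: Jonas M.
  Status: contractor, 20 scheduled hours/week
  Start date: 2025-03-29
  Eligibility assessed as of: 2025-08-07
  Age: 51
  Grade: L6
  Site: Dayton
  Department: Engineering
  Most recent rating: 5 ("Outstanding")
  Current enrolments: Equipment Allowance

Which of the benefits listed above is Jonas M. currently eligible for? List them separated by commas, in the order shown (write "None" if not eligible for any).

Equipment Allowance

Service from 2025-03-29 to 2025-08-07: 131 days.
Backup Childcare — status contractor ✓ (not excluded); service 131 days < 1 year (≈365 days) ✗ → not eligible.
Flexible Spending Account — status contractor ✗ (requires full-time, part-time, or seasonal) → not eligible.
Travel Insurance — rating 5 ≥ 4 ✓; service 131 days ≥ 120 days ✓; grade L6 ≥ L6 ✓; dept Engineering ✗ → not eligible.
Education Assistance — status contractor ✗ (requires full-time or temporary) → not eligible.
401(k) Plan — service 131 days < 24 months (≈720 days) ✗ → not eligible.
Equipment Allowance — service 131 days ≥ 45 days ✓; rating 5 ≥ 2 ✓; grade L6 ≥ L5 ✓; age 51 ≥ 18 ✓ → eligible.
Dependent Care FSA — status contractor ✗ (excluded) → not eligible.
Medical Plan — status contractor ✗ (requires full-time or temporary) → not eligible.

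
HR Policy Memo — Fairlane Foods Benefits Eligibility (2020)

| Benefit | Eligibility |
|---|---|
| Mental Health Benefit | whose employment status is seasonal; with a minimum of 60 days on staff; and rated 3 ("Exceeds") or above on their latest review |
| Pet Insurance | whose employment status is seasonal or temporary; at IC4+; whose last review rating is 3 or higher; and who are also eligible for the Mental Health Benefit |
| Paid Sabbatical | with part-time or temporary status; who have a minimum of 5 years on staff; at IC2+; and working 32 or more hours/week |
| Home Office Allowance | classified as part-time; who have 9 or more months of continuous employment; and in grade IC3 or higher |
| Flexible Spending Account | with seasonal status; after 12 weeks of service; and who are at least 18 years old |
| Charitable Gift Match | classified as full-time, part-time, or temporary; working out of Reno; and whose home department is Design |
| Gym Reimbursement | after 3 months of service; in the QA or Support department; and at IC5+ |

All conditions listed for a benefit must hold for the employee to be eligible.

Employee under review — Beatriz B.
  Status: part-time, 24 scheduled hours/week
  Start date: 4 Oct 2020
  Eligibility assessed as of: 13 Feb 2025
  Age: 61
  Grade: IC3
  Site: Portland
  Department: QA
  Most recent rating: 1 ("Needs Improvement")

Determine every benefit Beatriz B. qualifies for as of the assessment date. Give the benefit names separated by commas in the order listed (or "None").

Service from 4 Oct 2020 to 13 Feb 2025: 1593 days.
Mental Health Benefit — status part-time ✗ (requires seasonal) → not eligible.
Pet Insurance — status part-time ✗ (requires seasonal or temporary) → not eligible.
Paid Sabbatical — status part-time ✓; service 1593 days < 5 years (≈1825 days) ✗ → not eligible.
Home Office Allowance — status part-time ✓; service 1593 days ≥ 9 months (≈270 days) ✓; grade IC3 ≥ IC3 ✓ → eligible.
Flexible Spending Account — status part-time ✗ (requires seasonal) → not eligible.
Charitable Gift Match — status part-time ✓; site Portland ✗ (not Reno) → not eligible.
Gym Reimbursement — service 1593 days ≥ 3 months (≈90 days) ✓; dept QA ✓; grade IC3 < IC5 ✗ → not eligible.

Home Office Allowance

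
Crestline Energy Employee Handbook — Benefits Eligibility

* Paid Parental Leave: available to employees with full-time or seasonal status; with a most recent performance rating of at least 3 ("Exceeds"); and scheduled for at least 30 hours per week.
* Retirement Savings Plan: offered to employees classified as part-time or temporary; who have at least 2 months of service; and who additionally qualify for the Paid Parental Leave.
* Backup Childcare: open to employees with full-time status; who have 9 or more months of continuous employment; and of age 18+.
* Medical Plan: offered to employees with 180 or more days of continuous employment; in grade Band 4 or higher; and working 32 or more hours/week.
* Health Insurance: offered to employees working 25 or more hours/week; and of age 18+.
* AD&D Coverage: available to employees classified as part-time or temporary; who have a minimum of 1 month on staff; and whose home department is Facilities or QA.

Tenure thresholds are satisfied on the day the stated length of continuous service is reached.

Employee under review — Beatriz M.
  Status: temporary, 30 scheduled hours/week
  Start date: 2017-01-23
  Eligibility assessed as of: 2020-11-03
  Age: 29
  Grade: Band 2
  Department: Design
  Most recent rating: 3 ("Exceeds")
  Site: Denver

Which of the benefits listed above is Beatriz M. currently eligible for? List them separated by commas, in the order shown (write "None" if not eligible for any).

Health Insurance

Service from 2017-01-23 to 2020-11-03: 1380 days.
Paid Parental Leave — status temporary ✗ (requires full-time or seasonal) → not eligible.
Retirement Savings Plan — status temporary ✓; service 1380 days ≥ 2 months (≈60 days) ✓; not eligible for Paid Parental Leave ✗ → not eligible.
Backup Childcare — status temporary ✗ (requires full-time) → not eligible.
Medical Plan — service 1380 days ≥ 180 days ✓; grade Band 2 < Band 4 ✗ → not eligible.
Health Insurance — 30 hrs/wk ≥ 25 ✓; age 29 ≥ 18 ✓ → eligible.
AD&D Coverage — status temporary ✓; service 1380 days ≥ 1 month (≈30 days) ✓; dept Design ✗ → not eligible.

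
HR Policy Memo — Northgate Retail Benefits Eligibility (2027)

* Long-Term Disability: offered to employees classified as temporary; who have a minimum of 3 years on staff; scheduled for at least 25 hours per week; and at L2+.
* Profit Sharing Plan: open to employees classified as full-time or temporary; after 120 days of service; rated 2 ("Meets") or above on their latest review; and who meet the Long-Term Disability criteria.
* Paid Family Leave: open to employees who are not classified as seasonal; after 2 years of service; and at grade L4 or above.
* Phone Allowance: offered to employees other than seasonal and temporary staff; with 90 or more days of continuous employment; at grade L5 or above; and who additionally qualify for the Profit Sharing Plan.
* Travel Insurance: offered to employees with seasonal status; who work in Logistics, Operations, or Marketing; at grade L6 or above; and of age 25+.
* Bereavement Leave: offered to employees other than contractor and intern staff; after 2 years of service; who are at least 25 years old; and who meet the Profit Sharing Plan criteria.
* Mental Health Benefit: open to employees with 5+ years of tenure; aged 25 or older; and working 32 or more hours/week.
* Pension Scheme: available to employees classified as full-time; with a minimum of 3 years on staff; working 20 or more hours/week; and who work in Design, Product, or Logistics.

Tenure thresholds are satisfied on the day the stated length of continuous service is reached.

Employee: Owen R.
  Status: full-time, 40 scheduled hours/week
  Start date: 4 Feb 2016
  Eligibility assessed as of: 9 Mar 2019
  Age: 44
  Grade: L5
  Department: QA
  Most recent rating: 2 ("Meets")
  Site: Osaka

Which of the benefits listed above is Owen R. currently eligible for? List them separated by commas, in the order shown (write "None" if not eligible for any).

Paid Family Leave

Service from 4 Feb 2016 to 9 Mar 2019: 1129 days.
Long-Term Disability — status full-time ✗ (requires temporary) → not eligible.
Profit Sharing Plan — status full-time ✓; service 1129 days ≥ 120 days ✓; rating 2 ≥ 2 ✓; not eligible for Long-Term Disability ✗ → not eligible.
Paid Family Leave — status full-time ✓ (not excluded); service 1129 days ≥ 2 years (≈730 days) ✓; grade L5 ≥ L4 ✓ → eligible.
Phone Allowance — status full-time ✓ (not excluded); service 1129 days ≥ 90 days ✓; grade L5 ≥ L5 ✓; not eligible for Profit Sharing Plan ✗ → not eligible.
Travel Insurance — status full-time ✗ (requires seasonal) → not eligible.
Bereavement Leave — status full-time ✓ (not excluded); service 1129 days ≥ 2 years (≈730 days) ✓; age 44 ≥ 25 ✓; not eligible for Profit Sharing Plan ✗ → not eligible.
Mental Health Benefit — service 1129 days < 5 years (≈1825 days) ✗ → not eligible.
Pension Scheme — status full-time ✓; service 1129 days ≥ 3 years (≈1095 days) ✓; 40 hrs/wk ≥ 20 ✓; dept QA ✗ → not eligible.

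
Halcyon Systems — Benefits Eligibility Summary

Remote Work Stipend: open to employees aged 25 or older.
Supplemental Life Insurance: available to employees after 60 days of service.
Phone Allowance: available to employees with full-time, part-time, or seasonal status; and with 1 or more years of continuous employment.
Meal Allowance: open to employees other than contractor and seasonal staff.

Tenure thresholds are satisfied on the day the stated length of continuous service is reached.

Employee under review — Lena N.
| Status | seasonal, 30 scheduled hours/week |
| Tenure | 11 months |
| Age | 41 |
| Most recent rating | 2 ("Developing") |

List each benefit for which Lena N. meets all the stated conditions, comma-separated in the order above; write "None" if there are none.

Remote Work Stipend — age 41 ≥ 25 ✓ → eligible.
Supplemental Life Insurance — service 11 months ≥ 60 days ✓ → eligible.
Phone Allowance — status seasonal ✓; service 11 months < 1 year (≈365 days) ✗ → not eligible.
Meal Allowance — status seasonal ✗ (excluded) → not eligible.

Remote Work Stipend, Supplemental Life Insurance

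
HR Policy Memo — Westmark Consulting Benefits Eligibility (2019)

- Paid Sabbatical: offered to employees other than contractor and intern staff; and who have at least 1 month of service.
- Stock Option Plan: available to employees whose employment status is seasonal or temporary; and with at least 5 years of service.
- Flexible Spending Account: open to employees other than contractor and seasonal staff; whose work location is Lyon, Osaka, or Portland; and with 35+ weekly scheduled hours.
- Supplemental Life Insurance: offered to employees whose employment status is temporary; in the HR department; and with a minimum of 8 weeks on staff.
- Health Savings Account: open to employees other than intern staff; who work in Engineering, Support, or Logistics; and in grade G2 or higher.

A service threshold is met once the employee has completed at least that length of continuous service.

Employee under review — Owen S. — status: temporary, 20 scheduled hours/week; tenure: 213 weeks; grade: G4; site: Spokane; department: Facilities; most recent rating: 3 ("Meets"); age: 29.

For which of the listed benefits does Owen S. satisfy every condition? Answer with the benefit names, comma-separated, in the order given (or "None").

Paid Sabbatical

Paid Sabbatical — status temporary ✓ (not excluded); service 213 weeks ≥ 1 month (≈30 days) ✓ → eligible.
Stock Option Plan — status temporary ✓; service 213 weeks < 5 years (≈1825 days) ✗ → not eligible.
Flexible Spending Account — status temporary ✓ (not excluded); site Spokane ✗ (not Lyon, Osaka, or Portland) → not eligible.
Supplemental Life Insurance — status temporary ✓; dept Facilities ✗ → not eligible.
Health Savings Account — status temporary ✓ (not excluded); dept Facilities ✗ → not eligible.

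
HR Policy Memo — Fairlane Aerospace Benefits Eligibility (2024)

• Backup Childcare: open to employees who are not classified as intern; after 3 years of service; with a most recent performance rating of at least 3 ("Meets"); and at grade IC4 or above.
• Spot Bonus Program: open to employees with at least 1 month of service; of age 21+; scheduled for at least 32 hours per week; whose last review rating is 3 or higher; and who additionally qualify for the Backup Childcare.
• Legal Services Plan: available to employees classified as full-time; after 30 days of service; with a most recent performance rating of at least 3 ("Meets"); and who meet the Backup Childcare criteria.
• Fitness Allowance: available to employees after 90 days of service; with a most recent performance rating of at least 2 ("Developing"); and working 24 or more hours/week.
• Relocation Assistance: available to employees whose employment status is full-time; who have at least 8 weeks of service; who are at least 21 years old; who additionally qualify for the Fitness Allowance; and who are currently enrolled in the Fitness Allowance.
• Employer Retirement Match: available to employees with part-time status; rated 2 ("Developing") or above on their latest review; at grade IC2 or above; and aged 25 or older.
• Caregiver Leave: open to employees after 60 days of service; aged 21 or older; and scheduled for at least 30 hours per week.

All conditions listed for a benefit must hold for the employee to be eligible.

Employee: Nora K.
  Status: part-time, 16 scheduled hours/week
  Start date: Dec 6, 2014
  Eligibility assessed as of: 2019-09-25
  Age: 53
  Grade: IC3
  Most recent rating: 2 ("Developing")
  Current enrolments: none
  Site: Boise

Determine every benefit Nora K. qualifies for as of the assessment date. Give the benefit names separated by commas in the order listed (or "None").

Service from Dec 6, 2014 to 2019-09-25: 1754 days.
Backup Childcare — status part-time ✓ (not excluded); service 1754 days ≥ 3 years (≈1095 days) ✓; rating 2 < 3 ✗ → not eligible.
Spot Bonus Program — service 1754 days ≥ 1 month (≈30 days) ✓; age 53 ≥ 21 ✓; 16 hrs/wk < 32 ✗ → not eligible.
Legal Services Plan — status part-time ✗ (requires full-time) → not eligible.
Fitness Allowance — service 1754 days ≥ 90 days ✓; rating 2 ≥ 2 ✓; 16 hrs/wk < 24 ✗ → not eligible.
Relocation Assistance — status part-time ✗ (requires full-time) → not eligible.
Employer Retirement Match — status part-time ✓; rating 2 ≥ 2 ✓; grade IC3 ≥ IC2 ✓; age 53 ≥ 25 ✓ → eligible.
Caregiver Leave — service 1754 days ≥ 60 days ✓; age 53 ≥ 21 ✓; 16 hrs/wk < 30 ✗ → not eligible.

Employer Retirement Match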